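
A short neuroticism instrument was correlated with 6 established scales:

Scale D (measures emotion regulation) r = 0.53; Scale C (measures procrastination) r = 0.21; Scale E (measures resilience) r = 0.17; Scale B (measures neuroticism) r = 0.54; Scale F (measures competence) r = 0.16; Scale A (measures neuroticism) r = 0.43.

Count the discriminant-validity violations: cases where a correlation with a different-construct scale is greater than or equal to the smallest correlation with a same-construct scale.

1

Convergent (same construct = neuroticism): Scale B, Scale A.
Smallest convergent = 0.43. Discriminant values: 0.53, 0.21, 0.17, 0.16; count ≥ 0.43 → 1.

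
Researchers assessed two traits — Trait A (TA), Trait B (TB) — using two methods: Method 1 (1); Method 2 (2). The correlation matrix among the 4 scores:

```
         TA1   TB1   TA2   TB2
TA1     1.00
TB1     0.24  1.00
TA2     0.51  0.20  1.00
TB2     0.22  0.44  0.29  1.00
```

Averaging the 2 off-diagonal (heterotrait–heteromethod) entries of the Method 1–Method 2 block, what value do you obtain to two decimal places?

0.21

HTHM values (method 1 × method 2): 0.22, 0.20; mean = 0.42/2 = 0.21.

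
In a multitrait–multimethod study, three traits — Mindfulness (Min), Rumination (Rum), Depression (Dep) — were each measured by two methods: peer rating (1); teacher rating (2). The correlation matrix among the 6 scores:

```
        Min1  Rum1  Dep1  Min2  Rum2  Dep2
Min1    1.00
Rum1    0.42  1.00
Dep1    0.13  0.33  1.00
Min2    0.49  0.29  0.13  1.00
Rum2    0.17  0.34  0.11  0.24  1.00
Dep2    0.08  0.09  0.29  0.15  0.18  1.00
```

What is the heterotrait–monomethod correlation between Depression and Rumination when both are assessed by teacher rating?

Different traits, same method: r(Dep2, Rum2) = 0.18.

0.18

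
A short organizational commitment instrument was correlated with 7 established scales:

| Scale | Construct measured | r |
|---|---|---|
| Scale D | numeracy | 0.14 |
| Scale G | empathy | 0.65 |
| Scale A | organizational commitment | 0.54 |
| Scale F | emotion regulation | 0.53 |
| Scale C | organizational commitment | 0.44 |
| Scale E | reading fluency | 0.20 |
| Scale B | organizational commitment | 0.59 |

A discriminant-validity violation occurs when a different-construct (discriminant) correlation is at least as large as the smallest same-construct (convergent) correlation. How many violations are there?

2

Convergent (same construct = organizational commitment): Scale A, Scale C, Scale B.
Smallest convergent = 0.44. Discriminant values: 0.14, 0.65, 0.53, 0.20; count ≥ 0.44 → 2.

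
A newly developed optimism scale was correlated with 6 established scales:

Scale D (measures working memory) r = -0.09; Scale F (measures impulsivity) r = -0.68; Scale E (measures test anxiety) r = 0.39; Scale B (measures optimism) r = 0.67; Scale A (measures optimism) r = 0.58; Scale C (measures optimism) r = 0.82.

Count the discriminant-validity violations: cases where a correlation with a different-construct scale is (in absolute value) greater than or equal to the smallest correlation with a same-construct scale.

1

Convergent (same construct = optimism): Scale B, Scale A, Scale C.
Smallest convergent = 0.58. Discriminant |r|: 0.09, 0.68, 0.39; count ≥ 0.58 → 1.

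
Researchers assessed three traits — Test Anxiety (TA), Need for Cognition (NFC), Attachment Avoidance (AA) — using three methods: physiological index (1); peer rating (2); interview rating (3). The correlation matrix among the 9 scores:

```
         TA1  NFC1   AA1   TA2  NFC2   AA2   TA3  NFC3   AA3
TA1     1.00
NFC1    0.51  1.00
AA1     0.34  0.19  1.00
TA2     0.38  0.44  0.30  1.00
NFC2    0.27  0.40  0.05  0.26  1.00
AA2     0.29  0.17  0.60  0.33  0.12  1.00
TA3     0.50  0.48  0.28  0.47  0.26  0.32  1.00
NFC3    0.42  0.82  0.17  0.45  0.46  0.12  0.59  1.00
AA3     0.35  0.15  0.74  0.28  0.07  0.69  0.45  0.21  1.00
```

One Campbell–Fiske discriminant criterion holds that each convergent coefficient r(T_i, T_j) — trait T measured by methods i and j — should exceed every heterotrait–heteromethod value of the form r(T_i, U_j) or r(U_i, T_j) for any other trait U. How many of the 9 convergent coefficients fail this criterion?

2

Checking each validity diagonal entry against its comparison values:
TA (methods 1·2): 0.38 vs {0.27, 0.44, 0.29, 0.30} → fail.
TA (methods 1·3): 0.50 vs {0.42, 0.48, 0.35, 0.28} → pass.
TA (methods 2·3): 0.47 vs {0.45, 0.26, 0.28, 0.32} → pass.
NFC (methods 1·2): 0.40 vs {0.44, 0.27, 0.17, 0.05} → fail.
NFC (methods 1·3): 0.82 vs {0.48, 0.42, 0.15, 0.17} → pass.
NFC (methods 2·3): 0.46 vs {0.26, 0.45, 0.07, 0.12} → pass.
AA (methods 1·2): 0.60 vs {0.30, 0.29, 0.05, 0.17} → pass.
AA (methods 1·3): 0.74 vs {0.28, 0.35, 0.17, 0.15} → pass.
AA (methods 2·3): 0.69 vs {0.32, 0.28, 0.12, 0.07} → pass.
2 of 9 fail.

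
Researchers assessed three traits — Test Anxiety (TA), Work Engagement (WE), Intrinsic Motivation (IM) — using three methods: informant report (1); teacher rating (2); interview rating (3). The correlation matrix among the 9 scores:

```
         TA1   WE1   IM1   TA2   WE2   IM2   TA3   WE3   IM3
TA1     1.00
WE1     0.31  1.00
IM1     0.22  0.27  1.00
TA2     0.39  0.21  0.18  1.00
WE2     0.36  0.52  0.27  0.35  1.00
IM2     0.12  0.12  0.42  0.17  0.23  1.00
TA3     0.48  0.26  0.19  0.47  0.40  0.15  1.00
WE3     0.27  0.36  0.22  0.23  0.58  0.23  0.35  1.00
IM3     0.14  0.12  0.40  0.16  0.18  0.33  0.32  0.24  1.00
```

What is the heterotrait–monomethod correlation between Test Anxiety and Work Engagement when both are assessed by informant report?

Different traits, same method: r(TA1, WE1) = 0.31.

0.31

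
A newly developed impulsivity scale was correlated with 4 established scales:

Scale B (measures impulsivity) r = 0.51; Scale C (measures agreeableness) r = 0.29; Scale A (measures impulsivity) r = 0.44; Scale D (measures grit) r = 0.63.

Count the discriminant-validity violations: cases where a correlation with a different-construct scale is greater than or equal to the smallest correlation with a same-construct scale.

Convergent (same construct = impulsivity): Scale B, Scale A.
Smallest convergent = 0.44. Discriminant values: 0.29, 0.63; count ≥ 0.44 → 1.

1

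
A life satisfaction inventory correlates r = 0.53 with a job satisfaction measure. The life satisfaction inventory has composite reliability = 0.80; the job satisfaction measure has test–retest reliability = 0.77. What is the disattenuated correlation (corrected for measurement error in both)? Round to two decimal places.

r_true = r_obs / √(r_xx · r_yy) = 0.53 / √(0.80 × 0.77) = 0.53 / √0.6160 = 0.53 / 0.7849 ≈ 0.68.

0.68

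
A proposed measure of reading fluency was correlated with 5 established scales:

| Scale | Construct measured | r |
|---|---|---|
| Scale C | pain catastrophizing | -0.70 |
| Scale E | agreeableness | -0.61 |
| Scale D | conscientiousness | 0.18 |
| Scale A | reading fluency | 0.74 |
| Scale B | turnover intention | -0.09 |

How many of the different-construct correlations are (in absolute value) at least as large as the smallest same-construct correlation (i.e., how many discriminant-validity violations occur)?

0

Convergent (same construct = reading fluency): Scale A.
Smallest convergent = 0.74. Discriminant |r|: 0.70, 0.61, 0.18, 0.09; count ≥ 0.74 → 0.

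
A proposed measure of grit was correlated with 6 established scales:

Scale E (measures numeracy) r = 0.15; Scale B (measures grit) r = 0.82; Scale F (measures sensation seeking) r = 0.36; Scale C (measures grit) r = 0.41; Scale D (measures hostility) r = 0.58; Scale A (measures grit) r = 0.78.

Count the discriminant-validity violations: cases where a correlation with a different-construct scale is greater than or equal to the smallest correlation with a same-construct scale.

1

Convergent (same construct = grit): Scale B, Scale C, Scale A.
Smallest convergent = 0.41. Discriminant values: 0.15, 0.36, 0.58; count ≥ 0.41 → 1.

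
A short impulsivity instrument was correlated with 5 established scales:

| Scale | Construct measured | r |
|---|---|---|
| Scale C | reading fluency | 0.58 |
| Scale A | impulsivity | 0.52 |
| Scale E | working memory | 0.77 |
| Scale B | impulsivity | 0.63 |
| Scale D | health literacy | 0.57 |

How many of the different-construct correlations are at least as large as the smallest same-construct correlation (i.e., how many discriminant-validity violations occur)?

3

Convergent (same construct = impulsivity): Scale A, Scale B.
Smallest convergent = 0.52. Discriminant values: 0.58, 0.77, 0.57; count ≥ 0.52 → 3.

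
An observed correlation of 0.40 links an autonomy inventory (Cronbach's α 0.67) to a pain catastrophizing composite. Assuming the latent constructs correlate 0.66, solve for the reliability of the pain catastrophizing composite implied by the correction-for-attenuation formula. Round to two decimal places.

0.55

r_true = r_obs / √(r_xx · r_yy) ⇒ 0.66 = 0.40 / √(0.67 · r_yy).
√(0.67 · r_yy) = 0.40 / 0.66 = 0.6061; 0.67 · r_yy = 0.3674; r_yy = 0.3674 / 0.67 ≈ 0.55.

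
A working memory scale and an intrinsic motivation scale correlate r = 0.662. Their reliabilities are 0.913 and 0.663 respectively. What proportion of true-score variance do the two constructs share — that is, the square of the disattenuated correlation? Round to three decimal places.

0.724

Disattenuated r = 0.662 / √(0.913 × 0.663) = 0.662 / 0.7780 = 0.8509.
Shared true-score variance = 0.8509² = 0.7240 ≈ 0.724.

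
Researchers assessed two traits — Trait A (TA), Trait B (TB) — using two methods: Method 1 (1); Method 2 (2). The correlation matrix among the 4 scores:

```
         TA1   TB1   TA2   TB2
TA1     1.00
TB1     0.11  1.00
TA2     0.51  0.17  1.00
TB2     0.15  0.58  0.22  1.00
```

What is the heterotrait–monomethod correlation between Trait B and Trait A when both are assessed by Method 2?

0.22

Different traits, same method: r(TB2, TA2) = 0.22.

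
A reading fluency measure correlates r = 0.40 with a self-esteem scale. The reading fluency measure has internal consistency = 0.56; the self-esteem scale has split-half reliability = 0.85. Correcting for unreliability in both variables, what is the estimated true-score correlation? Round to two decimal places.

0.58

r_true = r_obs / √(r_xx · r_yy) = 0.40 / √(0.56 × 0.85) = 0.40 / √0.4760 = 0.40 / 0.6899 ≈ 0.58.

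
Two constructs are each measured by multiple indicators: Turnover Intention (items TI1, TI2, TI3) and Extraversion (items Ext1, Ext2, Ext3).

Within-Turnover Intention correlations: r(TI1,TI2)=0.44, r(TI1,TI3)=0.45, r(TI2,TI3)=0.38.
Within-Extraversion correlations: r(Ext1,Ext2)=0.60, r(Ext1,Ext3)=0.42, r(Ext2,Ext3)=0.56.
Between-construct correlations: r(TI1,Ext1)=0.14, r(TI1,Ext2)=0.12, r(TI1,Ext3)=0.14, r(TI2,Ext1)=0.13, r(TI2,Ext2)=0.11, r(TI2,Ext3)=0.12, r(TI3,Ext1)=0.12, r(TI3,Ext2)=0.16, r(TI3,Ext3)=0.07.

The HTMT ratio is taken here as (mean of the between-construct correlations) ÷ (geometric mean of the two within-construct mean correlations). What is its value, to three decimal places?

0.261

Mean between = 1.11/9 = 0.1233.
Mean within-TI = 1.27/3 = 0.4233; mean within-Ext = 1.58/3 = 0.5267.
Geometric mean = √(0.4233 × 0.5267) = 0.4722.
HTMT = 0.1233 / 0.4722 = 0.261.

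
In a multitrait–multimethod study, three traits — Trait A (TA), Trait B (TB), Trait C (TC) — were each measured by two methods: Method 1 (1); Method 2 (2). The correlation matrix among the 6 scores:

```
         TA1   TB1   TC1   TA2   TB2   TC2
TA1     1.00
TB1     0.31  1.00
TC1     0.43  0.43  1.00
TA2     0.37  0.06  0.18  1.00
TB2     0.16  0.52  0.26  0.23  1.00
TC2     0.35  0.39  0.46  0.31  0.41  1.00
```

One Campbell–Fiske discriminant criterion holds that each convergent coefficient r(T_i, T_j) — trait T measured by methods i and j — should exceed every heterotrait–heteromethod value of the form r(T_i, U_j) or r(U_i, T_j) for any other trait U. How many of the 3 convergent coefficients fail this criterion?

0

Each convergent coefficient versus the relevant comparison correlations:
TA (methods 1·2): 0.37 vs {0.16, 0.06, 0.35, 0.18} → pass.
TB (methods 1·2): 0.52 vs {0.06, 0.16, 0.39, 0.26} → pass.
TC (methods 1·2): 0.46 vs {0.18, 0.35, 0.26, 0.39} → pass.
0 of 3 fail.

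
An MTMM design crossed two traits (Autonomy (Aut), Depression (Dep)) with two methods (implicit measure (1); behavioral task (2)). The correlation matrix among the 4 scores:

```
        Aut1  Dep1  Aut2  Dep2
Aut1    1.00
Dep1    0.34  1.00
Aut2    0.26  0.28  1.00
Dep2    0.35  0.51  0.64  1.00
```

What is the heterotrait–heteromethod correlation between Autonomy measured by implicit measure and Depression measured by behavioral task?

0.35

Different traits and methods: r(Aut1, Dep2) = 0.35.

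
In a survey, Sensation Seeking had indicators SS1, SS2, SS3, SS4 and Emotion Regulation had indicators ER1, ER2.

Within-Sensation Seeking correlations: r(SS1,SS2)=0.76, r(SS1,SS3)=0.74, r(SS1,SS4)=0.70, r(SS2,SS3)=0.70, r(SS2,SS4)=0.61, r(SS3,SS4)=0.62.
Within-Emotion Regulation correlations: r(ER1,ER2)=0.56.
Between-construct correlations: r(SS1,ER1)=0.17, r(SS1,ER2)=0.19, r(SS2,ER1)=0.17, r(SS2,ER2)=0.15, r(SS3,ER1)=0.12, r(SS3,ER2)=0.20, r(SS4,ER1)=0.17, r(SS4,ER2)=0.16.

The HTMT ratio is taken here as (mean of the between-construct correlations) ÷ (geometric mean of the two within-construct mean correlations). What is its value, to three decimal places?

Mean between = 1.33/8 = 0.1663.
Mean within-SS = 4.13/6 = 0.6883; mean within-ER = 0.56/1 = 0.5600.
Geometric mean = √(0.6883 × 0.5600) = 0.6208.
HTMT = 0.1663 / 0.6208 = 0.268.

0.268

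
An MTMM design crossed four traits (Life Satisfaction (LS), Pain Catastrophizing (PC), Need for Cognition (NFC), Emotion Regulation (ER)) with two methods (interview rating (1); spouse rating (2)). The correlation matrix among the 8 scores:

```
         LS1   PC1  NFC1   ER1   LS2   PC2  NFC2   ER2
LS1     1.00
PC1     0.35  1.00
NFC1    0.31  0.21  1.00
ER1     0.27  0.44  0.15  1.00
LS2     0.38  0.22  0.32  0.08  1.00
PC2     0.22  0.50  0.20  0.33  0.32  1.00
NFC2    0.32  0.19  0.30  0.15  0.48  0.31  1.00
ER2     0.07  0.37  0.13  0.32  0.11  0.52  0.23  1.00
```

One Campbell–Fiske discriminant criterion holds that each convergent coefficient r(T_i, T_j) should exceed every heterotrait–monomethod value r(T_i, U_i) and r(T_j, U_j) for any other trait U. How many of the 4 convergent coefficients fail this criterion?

4

Convergent coefficients and their comparison sets:
LS (methods 1·2): 0.38 vs {0.35, 0.32, 0.31, 0.48, 0.27, 0.11} → fail.
PC (methods 1·2): 0.50 vs {0.35, 0.32, 0.21, 0.31, 0.44, 0.52} → fail.
NFC (methods 1·2): 0.30 vs {0.31, 0.48, 0.21, 0.31, 0.15, 0.23} → fail.
ER (methods 1·2): 0.32 vs {0.27, 0.11, 0.44, 0.52, 0.15, 0.23} → fail.
4 of 4 fail.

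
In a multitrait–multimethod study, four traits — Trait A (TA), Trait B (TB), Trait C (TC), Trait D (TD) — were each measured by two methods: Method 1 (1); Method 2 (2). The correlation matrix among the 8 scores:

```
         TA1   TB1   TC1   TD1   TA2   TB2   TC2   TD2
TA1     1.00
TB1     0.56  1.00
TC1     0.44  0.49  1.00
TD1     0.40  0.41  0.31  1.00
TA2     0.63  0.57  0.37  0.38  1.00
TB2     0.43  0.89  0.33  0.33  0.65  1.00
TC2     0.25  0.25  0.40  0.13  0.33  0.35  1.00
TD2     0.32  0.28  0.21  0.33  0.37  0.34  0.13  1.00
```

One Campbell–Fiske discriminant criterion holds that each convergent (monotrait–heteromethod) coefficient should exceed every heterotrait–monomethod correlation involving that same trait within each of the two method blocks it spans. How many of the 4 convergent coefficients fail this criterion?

3

Convergent coefficients and their comparison sets:
TA (methods 1·2): 0.63 vs {0.56, 0.65, 0.44, 0.33, 0.40, 0.37} → fail.
TB (methods 1·2): 0.89 vs {0.56, 0.65, 0.49, 0.35, 0.41, 0.34} → pass.
TC (methods 1·2): 0.40 vs {0.44, 0.33, 0.49, 0.35, 0.31, 0.13} → fail.
TD (methods 1·2): 0.33 vs {0.40, 0.37, 0.41, 0.34, 0.31, 0.13} → fail.
3 of 4 fail.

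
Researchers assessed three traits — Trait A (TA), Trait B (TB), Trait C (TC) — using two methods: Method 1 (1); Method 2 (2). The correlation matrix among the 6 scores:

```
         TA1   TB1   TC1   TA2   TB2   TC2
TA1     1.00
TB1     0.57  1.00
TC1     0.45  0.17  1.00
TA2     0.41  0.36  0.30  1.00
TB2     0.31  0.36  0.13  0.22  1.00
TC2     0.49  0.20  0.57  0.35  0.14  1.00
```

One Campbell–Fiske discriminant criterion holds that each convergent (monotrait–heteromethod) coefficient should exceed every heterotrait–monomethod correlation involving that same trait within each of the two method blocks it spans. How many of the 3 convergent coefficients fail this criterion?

2

Checking each validity diagonal entry against its comparison values:
TA (methods 1·2): 0.41 vs {0.57, 0.22, 0.45, 0.35} → fail.
TB (methods 1·2): 0.36 vs {0.57, 0.22, 0.17, 0.14} → fail.
TC (methods 1·2): 0.57 vs {0.45, 0.35, 0.17, 0.14} → pass.
2 of 3 fail.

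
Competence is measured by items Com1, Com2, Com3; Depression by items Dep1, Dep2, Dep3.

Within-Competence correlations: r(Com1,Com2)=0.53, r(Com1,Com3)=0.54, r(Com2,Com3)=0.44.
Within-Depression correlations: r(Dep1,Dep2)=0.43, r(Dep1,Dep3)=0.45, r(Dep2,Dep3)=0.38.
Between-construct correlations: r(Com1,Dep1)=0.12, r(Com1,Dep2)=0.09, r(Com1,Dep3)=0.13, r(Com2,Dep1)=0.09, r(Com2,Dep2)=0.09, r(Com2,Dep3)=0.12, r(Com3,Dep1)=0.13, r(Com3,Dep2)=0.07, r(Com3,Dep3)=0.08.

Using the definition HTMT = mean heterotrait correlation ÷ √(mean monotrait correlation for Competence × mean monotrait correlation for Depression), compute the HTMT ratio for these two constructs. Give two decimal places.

0.22

Mean between = 0.92/9 = 0.1022.
Mean within-Com = 1.51/3 = 0.5033; mean within-Dep = 1.26/3 = 0.4200.
Geometric mean = √(0.5033 × 0.4200) = 0.4598.
HTMT = 0.1022 / 0.4598 = 0.22.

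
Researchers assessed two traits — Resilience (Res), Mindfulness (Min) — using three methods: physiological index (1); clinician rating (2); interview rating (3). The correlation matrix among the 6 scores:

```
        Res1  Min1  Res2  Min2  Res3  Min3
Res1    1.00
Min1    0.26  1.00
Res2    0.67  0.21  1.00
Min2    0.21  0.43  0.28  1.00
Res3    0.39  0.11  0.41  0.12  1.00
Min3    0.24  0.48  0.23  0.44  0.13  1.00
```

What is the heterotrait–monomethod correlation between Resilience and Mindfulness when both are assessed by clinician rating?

0.28

Different traits, same method: r(Res2, Min2) = 0.28.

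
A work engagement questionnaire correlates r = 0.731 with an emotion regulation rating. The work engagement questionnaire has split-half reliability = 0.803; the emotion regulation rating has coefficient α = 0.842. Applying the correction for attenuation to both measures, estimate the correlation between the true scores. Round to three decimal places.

0.889

r_true = r_obs / √(r_xx · r_yy) = 0.731 / √(0.803 × 0.842) = 0.731 / √0.676126 = 0.731 / 0.8223 ≈ 0.889.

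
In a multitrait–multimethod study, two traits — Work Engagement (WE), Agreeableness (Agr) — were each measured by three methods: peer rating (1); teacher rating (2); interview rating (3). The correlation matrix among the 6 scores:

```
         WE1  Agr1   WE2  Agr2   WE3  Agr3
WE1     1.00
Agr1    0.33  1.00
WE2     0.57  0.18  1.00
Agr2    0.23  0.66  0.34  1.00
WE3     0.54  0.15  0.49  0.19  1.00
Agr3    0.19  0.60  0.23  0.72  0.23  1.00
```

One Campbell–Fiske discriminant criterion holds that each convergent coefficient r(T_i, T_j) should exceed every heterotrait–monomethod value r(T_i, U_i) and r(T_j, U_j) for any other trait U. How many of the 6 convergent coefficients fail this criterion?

0

Each convergent coefficient versus the relevant comparison correlations:
WE (methods 1·2): 0.57 vs {0.33, 0.34} → pass.
WE (methods 1·3): 0.54 vs {0.33, 0.23} → pass.
WE (methods 2·3): 0.49 vs {0.34, 0.23} → pass.
Agr (methods 1·2): 0.66 vs {0.33, 0.34} → pass.
Agr (methods 1·3): 0.60 vs {0.33, 0.23} → pass.
Agr (methods 2·3): 0.72 vs {0.34, 0.23} → pass.
0 of 6 fail.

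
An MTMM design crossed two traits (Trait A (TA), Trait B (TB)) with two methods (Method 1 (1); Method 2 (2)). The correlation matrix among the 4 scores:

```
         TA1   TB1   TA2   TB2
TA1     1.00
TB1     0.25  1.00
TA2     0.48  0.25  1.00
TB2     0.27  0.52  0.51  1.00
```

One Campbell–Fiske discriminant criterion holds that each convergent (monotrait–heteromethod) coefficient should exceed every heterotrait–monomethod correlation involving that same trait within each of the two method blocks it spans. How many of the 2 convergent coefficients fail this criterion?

1

Convergent coefficients and their comparison sets:
TA (methods 1·2): 0.48 vs {0.25, 0.51} → fail.
TB (methods 1·2): 0.52 vs {0.25, 0.51} → pass.
1 of 2 fail.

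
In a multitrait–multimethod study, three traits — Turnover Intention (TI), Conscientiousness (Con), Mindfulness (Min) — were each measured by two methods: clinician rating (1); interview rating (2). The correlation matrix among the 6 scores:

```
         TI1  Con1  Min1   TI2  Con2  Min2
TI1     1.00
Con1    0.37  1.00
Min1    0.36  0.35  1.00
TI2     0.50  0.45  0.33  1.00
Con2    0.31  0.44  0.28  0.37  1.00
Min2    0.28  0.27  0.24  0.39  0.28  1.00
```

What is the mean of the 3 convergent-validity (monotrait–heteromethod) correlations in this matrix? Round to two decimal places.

Convergent values: 0.50, 0.44, 0.24; mean = 1.18/3 = 0.39.

0.39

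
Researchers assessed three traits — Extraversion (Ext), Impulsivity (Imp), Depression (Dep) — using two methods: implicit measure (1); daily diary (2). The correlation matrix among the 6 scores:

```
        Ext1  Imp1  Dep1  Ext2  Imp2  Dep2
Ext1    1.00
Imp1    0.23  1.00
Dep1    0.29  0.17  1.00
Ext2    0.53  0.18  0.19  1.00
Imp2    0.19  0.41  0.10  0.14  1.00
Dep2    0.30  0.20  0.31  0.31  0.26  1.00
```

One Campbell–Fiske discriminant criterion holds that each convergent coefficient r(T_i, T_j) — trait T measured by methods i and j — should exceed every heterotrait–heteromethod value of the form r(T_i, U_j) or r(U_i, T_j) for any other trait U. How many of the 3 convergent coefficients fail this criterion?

0

Checking each validity diagonal entry against its comparison values:
Ext (methods 1·2): 0.53 vs {0.19, 0.18, 0.30, 0.19} → pass.
Imp (methods 1·2): 0.41 vs {0.18, 0.19, 0.20, 0.10} → pass.
Dep (methods 1·2): 0.31 vs {0.19, 0.30, 0.10, 0.20} → pass.
0 of 3 fail.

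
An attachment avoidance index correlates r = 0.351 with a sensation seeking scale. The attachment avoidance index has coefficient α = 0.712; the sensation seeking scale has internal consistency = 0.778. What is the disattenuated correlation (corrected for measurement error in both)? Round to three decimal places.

r_true = r_obs / √(r_xx · r_yy) = 0.351 / √(0.712 × 0.778) = 0.351 / √0.553936 = 0.351 / 0.7443 ≈ 0.472.

0.472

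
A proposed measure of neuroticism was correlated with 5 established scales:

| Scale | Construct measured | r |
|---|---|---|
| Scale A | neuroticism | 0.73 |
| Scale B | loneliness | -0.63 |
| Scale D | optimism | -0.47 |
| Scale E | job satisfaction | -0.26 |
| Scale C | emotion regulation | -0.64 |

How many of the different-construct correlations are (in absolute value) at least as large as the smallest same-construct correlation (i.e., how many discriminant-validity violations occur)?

0

Convergent (same construct = neuroticism): Scale A.
Smallest convergent = 0.73. Discriminant |r|: 0.63, 0.47, 0.26, 0.64; count ≥ 0.73 → 0.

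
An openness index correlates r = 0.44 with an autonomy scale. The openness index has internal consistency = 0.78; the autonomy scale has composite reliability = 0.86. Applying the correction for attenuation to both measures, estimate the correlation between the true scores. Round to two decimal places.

0.54

r_true = r_obs / √(r_xx · r_yy) = 0.44 / √(0.78 × 0.86) = 0.44 / √0.6708 = 0.44 / 0.8190 ≈ 0.54.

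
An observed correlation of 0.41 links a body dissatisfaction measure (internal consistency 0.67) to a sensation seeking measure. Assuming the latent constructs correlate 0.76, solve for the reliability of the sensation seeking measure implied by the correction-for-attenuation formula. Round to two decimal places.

r_true = r_obs / √(r_xx · r_yy) ⇒ 0.76 = 0.41 / √(0.67 · r_yy).
√(0.67 · r_yy) = 0.41 / 0.76 = 0.5395; 0.67 · r_yy = 0.2911; r_yy = 0.2911 / 0.67 ≈ 0.43.

0.43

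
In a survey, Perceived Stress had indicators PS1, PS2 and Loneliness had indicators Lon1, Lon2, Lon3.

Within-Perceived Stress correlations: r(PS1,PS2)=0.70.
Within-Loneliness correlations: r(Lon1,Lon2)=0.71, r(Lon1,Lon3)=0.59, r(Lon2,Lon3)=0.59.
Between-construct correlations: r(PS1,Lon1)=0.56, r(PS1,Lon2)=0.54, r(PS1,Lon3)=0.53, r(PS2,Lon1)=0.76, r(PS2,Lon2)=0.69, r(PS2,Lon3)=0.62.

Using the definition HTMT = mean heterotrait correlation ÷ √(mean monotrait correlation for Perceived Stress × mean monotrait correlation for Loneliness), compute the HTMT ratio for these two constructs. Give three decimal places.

Mean between = 3.70/6 = 0.6167.
Mean within-PS = 0.70/1 = 0.7000; mean within-Lon = 1.89/3 = 0.6300.
Geometric mean = √(0.7000 × 0.6300) = 0.6641.
HTMT = 0.6167 / 0.6641 = 0.929.

0.929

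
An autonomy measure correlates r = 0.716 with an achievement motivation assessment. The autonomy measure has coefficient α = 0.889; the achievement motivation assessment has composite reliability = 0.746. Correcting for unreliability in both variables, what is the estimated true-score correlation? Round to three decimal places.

r_true = r_obs / √(r_xx · r_yy) = 0.716 / √(0.889 × 0.746) = 0.716 / √0.663194 = 0.716 / 0.8144 ≈ 0.879.

0.879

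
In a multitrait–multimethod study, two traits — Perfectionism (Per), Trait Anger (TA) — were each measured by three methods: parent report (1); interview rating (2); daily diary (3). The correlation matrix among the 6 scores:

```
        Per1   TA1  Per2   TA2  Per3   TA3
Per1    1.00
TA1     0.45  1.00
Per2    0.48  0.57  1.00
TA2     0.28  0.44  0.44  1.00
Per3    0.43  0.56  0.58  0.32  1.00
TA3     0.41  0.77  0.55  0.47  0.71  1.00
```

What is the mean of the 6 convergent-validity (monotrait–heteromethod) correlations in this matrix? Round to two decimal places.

0.53

Convergent values: 0.48, 0.43, 0.58, 0.44, 0.77, 0.47; mean = 3.17/6 = 0.53.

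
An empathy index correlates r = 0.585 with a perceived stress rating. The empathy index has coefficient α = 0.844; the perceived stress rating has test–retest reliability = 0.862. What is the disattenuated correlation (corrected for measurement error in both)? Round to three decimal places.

0.686

r_true = r_obs / √(r_xx · r_yy) = 0.585 / √(0.844 × 0.862) = 0.585 / √0.727528 = 0.585 / 0.8530 ≈ 0.686.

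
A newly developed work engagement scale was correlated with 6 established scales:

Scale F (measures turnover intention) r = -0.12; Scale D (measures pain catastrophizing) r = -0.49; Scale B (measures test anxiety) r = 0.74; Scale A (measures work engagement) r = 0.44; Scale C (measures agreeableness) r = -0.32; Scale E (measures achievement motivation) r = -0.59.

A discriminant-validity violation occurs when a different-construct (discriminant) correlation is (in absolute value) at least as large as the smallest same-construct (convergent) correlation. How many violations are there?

Convergent (same construct = work engagement): Scale A.
Smallest convergent = 0.44. Discriminant |r|: 0.12, 0.49, 0.74, 0.32, 0.59; count ≥ 0.44 → 3.

3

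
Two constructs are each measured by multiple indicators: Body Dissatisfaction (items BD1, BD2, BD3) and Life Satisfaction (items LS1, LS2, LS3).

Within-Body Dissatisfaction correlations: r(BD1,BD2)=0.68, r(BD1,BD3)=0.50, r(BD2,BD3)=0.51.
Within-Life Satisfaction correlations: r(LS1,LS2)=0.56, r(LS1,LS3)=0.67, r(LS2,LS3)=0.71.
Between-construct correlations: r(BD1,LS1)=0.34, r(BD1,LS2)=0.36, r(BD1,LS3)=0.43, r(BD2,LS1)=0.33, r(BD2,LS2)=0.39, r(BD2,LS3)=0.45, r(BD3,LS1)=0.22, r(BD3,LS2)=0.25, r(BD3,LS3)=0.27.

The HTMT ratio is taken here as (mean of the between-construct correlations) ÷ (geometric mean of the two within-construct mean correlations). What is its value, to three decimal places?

Between-construct mean = 3.04/9 = 0.3378.
Mean within-BD = 1.69/3 = 0.5633; mean within-LS = 1.94/3 = 0.6467.
Geometric mean = √(0.5633 × 0.6467) = 0.6036.
HTMT = 0.3378 / 0.6036 = 0.560.

0.560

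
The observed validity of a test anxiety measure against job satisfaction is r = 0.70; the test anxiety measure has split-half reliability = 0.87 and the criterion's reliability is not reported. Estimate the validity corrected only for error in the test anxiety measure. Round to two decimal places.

0.75

Single correction: r_c = r_obs / √r_xx = 0.70 / √0.87 = 0.70 / 0.9327 ≈ 0.75.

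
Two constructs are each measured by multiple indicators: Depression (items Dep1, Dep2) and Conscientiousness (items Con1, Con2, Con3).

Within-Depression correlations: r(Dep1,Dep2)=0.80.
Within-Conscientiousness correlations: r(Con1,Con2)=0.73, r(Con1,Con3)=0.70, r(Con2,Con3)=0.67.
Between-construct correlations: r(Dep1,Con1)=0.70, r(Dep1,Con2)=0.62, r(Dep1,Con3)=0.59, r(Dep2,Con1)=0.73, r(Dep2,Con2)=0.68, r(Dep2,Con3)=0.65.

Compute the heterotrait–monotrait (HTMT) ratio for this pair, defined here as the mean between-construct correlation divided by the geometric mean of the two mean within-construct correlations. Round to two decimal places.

Mean heterotrait r = 3.97/6 = 0.6617.
Mean within-Dep = 0.80/1 = 0.8000; mean within-Con = 2.10/3 = 0.7000.
Geometric mean = √(0.8000 × 0.7000) = 0.7483.
HTMT = 0.6617 / 0.7483 = 0.88.

0.88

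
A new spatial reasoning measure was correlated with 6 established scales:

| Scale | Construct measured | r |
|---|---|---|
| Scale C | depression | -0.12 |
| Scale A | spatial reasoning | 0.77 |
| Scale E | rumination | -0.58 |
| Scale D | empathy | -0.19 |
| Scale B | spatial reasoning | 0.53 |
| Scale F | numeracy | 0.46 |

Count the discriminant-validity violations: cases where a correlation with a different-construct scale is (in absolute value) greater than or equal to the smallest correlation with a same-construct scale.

1

Convergent (same construct = spatial reasoning): Scale A, Scale B.
Smallest convergent = 0.53. Discriminant |r|: 0.12, 0.58, 0.19, 0.46; count ≥ 0.53 → 1.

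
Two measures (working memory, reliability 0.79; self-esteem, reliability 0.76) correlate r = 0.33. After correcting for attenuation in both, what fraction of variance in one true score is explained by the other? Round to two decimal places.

0.18

Disattenuated r = 0.33 / √(0.79 × 0.76) = 0.33 / 0.7749 = 0.4259.
Shared true-score variance = 0.4259² = 0.1814 ≈ 0.18.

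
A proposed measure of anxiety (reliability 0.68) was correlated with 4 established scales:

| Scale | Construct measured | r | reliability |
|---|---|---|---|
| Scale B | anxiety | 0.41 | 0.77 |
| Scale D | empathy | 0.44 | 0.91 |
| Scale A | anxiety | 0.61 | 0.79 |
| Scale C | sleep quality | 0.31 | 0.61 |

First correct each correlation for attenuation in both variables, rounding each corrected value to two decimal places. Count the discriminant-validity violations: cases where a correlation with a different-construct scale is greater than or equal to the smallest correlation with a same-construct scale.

Disattenuated r (r / √(r_scale · r_new)):
  Scale B (conv): 0.41 / √(0.77·0.68) = 0.57
  Scale D (disc): 0.44 / √(0.91·0.68) = 0.56
  Scale A (conv): 0.61 / √(0.79·0.68) = 0.83
  Scale C (disc): 0.31 / √(0.61·0.68) = 0.48
Smallest convergent = 0.57. Discriminant values: 0.56, 0.48; count ≥ 0.57 → 0.

0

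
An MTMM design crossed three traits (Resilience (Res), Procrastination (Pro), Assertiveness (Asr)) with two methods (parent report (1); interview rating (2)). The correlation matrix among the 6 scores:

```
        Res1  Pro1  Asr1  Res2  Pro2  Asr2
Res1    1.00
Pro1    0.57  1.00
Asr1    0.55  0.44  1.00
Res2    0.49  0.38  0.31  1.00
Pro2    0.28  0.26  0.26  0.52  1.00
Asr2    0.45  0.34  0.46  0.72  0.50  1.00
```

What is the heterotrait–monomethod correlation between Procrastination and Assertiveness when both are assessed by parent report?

Different traits, same method: r(Pro1, Asr1) = 0.44.

0.44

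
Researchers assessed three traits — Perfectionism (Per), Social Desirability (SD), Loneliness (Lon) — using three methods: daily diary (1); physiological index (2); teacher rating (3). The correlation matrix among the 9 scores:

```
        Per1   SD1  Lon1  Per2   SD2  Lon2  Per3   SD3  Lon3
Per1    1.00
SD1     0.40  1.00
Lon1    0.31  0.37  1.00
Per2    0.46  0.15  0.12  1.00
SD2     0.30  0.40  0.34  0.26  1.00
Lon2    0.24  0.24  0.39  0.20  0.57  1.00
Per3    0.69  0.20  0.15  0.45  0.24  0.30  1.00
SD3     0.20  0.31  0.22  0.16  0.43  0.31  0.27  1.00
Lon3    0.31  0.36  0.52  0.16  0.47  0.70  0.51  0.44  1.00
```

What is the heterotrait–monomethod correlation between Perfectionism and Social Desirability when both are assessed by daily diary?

Different traits, same method: r(Per1, SD1) = 0.40.

0.40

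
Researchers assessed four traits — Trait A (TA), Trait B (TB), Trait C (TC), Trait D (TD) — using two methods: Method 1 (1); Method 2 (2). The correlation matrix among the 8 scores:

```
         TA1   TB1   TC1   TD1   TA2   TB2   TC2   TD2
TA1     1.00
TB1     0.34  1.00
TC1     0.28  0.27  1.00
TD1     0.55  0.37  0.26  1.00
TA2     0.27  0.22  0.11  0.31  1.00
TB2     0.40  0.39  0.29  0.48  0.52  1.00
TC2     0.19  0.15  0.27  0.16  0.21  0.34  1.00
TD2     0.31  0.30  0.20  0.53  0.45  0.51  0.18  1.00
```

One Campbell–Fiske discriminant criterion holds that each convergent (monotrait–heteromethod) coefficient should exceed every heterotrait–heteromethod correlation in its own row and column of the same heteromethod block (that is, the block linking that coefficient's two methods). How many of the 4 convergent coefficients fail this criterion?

Convergent coefficients and their comparison sets:
TA (methods 1·2): 0.27 vs {0.40, 0.22, 0.19, 0.11, 0.31, 0.31} → fail.
TB (methods 1·2): 0.39 vs {0.22, 0.40, 0.15, 0.29, 0.30, 0.48} → fail.
TC (methods 1·2): 0.27 vs {0.11, 0.19, 0.29, 0.15, 0.20, 0.16} → fail.
TD (methods 1·2): 0.53 vs {0.31, 0.31, 0.48, 0.30, 0.16, 0.20} → pass.
3 of 4 fail.

3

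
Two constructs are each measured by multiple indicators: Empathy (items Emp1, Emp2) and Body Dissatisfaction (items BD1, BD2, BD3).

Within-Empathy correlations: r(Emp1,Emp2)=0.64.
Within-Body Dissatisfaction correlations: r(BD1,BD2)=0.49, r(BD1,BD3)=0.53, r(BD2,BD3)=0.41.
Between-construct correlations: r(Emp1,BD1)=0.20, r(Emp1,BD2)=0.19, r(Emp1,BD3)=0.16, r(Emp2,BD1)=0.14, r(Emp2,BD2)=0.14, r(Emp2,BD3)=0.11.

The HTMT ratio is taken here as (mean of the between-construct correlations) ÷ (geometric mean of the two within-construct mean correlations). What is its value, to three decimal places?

Mean between = 0.94/6 = 0.1567.
Mean within-Emp = 0.64/1 = 0.6400; mean within-BD = 1.43/3 = 0.4767.
Geometric mean = √(0.6400 × 0.4767) = 0.5523.
HTMT = 0.1567 / 0.5523 = 0.284.

0.284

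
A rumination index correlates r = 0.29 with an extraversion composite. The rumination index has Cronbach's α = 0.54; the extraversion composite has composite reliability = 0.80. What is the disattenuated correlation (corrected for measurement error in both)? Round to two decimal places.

r_true = r_obs / √(r_xx · r_yy) = 0.29 / √(0.54 × 0.80) = 0.29 / √0.4320 = 0.29 / 0.6573 ≈ 0.44.

0.44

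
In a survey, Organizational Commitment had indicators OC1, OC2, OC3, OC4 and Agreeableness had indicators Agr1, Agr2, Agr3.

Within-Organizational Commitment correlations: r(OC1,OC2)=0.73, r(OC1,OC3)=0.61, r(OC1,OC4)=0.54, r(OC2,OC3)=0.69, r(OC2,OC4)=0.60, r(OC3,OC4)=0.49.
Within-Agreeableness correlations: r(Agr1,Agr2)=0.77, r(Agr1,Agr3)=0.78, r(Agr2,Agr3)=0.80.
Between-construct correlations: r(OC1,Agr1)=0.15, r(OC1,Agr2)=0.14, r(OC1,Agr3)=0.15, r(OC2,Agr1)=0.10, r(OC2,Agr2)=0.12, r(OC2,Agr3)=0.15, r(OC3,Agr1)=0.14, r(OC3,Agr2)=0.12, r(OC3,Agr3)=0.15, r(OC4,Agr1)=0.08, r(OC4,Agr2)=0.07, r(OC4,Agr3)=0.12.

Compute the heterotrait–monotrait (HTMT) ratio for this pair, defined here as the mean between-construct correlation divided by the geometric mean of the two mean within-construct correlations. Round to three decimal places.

0.180

Mean heterotrait r = 1.49/12 = 0.1242.
Mean within-OC = 3.66/6 = 0.6100; mean within-Agr = 2.35/3 = 0.7833.
Geometric mean = √(0.6100 × 0.7833) = 0.6912.
HTMT = 0.1242 / 0.6912 = 0.180.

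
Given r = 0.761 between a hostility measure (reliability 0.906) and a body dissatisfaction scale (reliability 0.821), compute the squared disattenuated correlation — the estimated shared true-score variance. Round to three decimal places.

Disattenuated r = 0.761 / √(0.906 × 0.821) = 0.761 / 0.8625 = 0.8823.
Shared true-score variance = 0.8823² = 0.7785 ≈ 0.779.

0.779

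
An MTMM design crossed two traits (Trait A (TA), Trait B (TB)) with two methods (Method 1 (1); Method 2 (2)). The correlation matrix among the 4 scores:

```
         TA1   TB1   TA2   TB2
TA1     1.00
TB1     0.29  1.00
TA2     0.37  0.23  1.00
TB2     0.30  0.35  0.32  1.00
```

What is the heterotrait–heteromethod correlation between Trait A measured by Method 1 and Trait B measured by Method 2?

0.30

Different traits and methods: r(TA1, TB2) = 0.30.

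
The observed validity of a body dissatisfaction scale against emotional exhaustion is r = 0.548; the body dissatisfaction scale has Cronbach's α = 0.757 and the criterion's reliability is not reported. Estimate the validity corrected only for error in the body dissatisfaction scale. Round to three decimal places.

Single correction: r_c = r_obs / √r_xx = 0.548 / √0.757 = 0.548 / 0.8701 ≈ 0.630.

0.630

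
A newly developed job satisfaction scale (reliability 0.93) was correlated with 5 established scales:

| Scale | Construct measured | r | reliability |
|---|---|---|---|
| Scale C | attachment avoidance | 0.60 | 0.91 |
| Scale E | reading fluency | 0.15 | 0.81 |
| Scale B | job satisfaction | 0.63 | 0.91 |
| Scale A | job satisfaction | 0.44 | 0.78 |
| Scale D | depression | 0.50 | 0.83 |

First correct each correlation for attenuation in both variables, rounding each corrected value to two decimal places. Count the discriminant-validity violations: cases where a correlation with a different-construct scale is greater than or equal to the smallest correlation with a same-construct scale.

Disattenuated r (r / √(r_scale · r_new)):
  Scale C (disc): 0.60 / √(0.91·0.93) = 0.65
  Scale E (disc): 0.15 / √(0.81·0.93) = 0.17
  Scale B (conv): 0.63 / √(0.91·0.93) = 0.68
  Scale A (conv): 0.44 / √(0.78·0.93) = 0.52
  Scale D (disc): 0.50 / √(0.83·0.93) = 0.57
Smallest convergent = 0.52. Discriminant values: 0.65, 0.17, 0.57; count ≥ 0.52 → 2.

2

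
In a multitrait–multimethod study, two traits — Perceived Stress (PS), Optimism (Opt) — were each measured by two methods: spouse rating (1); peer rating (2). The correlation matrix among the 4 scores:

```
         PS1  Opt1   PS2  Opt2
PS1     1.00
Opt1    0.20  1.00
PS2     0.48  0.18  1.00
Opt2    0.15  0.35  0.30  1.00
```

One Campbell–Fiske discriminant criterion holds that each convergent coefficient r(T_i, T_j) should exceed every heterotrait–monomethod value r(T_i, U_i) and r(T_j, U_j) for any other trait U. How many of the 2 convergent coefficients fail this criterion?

Checking each validity diagonal entry against its comparison values:
PS (methods 1·2): 0.48 vs {0.20, 0.30} → pass.
Opt (methods 1·2): 0.35 vs {0.20, 0.30} → pass.
0 of 2 fail.

0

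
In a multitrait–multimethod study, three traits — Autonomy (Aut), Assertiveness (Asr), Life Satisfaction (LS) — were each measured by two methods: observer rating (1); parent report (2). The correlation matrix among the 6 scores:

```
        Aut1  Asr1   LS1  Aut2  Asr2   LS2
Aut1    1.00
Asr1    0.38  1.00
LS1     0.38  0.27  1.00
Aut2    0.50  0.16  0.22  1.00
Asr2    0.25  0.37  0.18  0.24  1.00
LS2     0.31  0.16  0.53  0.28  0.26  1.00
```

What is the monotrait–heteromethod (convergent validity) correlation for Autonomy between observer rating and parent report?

Same trait (Aut), different methods: r(Aut1, Aut2) = 0.50.

0.50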